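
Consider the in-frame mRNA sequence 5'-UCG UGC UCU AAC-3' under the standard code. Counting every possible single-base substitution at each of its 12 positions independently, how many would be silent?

8

Codon 1 (UCG, Ser): 3 synonymous substitutions.
Codon 2 (UGC, Cys): 1 synonymous substitution.
Codon 3 (UCU, Ser): 3 synonymous substitutions.
Codon 4 (AAC, Asn): 1 synonymous substitution.
Total: 3 + 1 + 3 + 1 = 8.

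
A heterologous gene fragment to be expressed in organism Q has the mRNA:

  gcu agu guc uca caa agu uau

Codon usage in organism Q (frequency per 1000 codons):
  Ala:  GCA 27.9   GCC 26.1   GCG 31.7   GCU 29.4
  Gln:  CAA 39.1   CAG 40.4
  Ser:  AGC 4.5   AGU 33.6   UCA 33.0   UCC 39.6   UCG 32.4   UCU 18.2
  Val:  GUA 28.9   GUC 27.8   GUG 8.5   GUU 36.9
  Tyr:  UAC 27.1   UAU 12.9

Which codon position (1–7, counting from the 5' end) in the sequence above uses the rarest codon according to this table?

Codon 1 GCU (Ala): 29.4 per 1000.
Codon 2 AGU (Ser): 33.6 per 1000.
Codon 3 GUC (Val): 27.8 per 1000.
Codon 4 UCA (Ser): 33.0 per 1000.
Codon 5 CAA (Gln): 39.1 per 1000.
Codon 6 AGU (Ser): 33.6 per 1000.
Codon 7 UAU (Tyr): 12.9 per 1000.
Lowest frequency is 12.9 at codon 7.

7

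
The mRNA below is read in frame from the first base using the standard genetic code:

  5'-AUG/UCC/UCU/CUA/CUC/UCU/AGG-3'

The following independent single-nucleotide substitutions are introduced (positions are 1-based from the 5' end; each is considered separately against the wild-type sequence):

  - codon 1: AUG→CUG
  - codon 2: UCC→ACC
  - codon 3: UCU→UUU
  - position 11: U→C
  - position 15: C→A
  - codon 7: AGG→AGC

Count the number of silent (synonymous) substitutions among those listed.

1

Codon 1: AUG (Met) → CUG (Leu) — missense.
Codon 2: UCC (Ser) → ACC (Thr) — missense.
Codon 3: UCU (Ser) → UUU (Phe) — missense.
Codon 4: CUA (Leu) → CCA (Pro) — missense.
Codon 5: CUC (Leu) → CUA (Leu) — synonymous.
Codon 7: AGG (Arg) → AGC (Ser) — missense.
Synonymous: 1 of 6.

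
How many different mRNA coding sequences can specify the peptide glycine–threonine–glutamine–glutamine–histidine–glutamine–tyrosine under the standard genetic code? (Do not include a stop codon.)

Gly: 4 codons.
Thr: 4 codons.
Gln: 2 codons.
Gln: 2 codons.
His: 2 codons.
Gln: 2 codons.
Tyr: 2 codons.
4 × 4 × 2 × 2 × 2 × 2 × 2 = 512.

512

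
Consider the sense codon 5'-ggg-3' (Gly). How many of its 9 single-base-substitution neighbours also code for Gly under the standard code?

3

Position 1: none → 0 synonymous.
Position 2: none → 0 synonymous.
Position 3: GGU, GGC, GGA → 3 synonymous.
Total: 0 + 0 + 3 = 3.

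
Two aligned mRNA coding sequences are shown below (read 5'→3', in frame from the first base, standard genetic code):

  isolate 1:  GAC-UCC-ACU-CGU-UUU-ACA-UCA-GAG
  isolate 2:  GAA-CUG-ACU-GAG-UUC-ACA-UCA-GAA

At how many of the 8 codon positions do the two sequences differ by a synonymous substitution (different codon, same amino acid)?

Codon 1: GAC Asp / GAA Glu — nonsynonymous.
Codon 2: UCC Ser / CUG Leu — nonsynonymous.
Codon 3: ACU Thr / ACU Thr — identical.
Codon 4: CGU Arg / GAG Glu — nonsynonymous.
Codon 5: UUU Phe / UUC Phe — synonymous.
Codon 6: ACA Thr / ACA Thr — identical.
Codon 7: UCA Ser / UCA Ser — identical.
Codon 8: GAG Glu / GAA Glu — synonymous.
Synonymous differences: 2.

2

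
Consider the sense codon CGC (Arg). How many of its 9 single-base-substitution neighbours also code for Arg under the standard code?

3

Position 1: none → 0 synonymous.
Position 2: none → 0 synonymous.
Position 3: CGT, CGA, CGG → 3 synonymous.
Total: 0 + 0 + 3 = 3.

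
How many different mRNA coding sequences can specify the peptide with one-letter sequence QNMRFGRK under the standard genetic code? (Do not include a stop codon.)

2304

Gln: 2 codons.
Asn: 2 codons.
Met: 1 codon.
Arg: 6 codons.
Phe: 2 codons.
Gly: 4 codons.
Arg: 6 codons.
Lys: 2 codons.
2 × 2 × 1 × 6 × 2 × 4 × 6 × 2 = 2304.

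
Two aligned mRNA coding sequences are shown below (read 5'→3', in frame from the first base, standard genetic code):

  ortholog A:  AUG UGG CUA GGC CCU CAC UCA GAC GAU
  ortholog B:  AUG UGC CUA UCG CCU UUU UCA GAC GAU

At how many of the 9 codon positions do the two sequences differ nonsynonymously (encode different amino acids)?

3

Codon 1: AUG Met / AUG Met — identical.
Codon 2: UGG Trp / UGC Cys — nonsynonymous.
Codon 3: CUA Leu / CUA Leu — identical.
Codon 4: GGC Gly / UCG Ser — nonsynonymous.
Codon 5: CCU Pro / CCU Pro — identical.
Codon 6: CAC His / UUU Phe — nonsynonymous.
Codon 7: UCA Ser / UCA Ser — identical.
Codon 8: GAC Asp / GAC Asp — identical.
Codon 9: GAU Asp / GAU Asp — identical.
Nonsynonymous differences: 3.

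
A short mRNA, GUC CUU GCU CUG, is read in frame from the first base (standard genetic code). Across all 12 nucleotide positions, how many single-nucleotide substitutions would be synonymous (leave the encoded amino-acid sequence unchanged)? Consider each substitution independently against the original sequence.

Codon 1 (GUC, Val): 3 synonymous substitutions.
Codon 2 (CUU, Leu): 3 synonymous substitutions.
Codon 3 (GCU, Ala): 3 synonymous substitutions.
Codon 4 (CUG, Leu): 4 synonymous substitutions.
Total: 3 + 3 + 3 + 4 = 13.

13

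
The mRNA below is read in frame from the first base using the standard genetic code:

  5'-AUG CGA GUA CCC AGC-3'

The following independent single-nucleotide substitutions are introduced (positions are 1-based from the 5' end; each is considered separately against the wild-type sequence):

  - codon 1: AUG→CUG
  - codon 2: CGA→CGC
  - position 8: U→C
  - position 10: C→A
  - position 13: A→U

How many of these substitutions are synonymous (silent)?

Codon 1: AUG (Met) → CUG (Leu) — missense.
Codon 2: CGA (Arg) → CGC (Arg) — synonymous.
Codon 3: GUA (Val) → GCA (Ala) — missense.
Codon 4: CCC (Pro) → ACC (Thr) — missense.
Codon 5: AGC (Ser) → UGC (Cys) — missense.
Synonymous: 1 of 5.

1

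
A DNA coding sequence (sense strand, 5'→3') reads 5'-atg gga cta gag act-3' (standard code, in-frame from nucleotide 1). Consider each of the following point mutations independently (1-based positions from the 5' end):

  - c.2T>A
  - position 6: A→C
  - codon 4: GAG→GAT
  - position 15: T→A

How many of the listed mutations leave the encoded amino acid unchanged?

Codon 1: ATG (Met) → AAG (Lys) — missense.
Codon 2: GGA (Gly) → GGC (Gly) — synonymous.
Codon 4: GAG (Glu) → GAT (Asp) — missense.
Codon 5: ACT (Thr) → ACA (Thr) — synonymous.
Synonymous: 2 of 4.

2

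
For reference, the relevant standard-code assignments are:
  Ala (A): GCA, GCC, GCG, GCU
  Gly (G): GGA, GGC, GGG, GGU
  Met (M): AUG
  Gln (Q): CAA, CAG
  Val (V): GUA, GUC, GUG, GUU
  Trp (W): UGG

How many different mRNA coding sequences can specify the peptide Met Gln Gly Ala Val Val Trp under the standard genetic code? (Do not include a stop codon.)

Met: 1 codon.
Gln: 2 codons.
Gly: 4 codons.
Ala: 4 codons.
Val: 4 codons.
Val: 4 codons.
Trp: 1 codon.
1 × 2 × 4 × 4 × 4 × 4 × 1 = 512.

512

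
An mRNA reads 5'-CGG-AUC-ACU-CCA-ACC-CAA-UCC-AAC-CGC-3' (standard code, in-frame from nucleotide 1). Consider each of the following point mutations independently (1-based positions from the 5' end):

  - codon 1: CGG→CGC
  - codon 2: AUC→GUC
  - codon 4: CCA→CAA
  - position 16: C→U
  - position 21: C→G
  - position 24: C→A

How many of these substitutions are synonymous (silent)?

2

Codon 1: CGG (Arg) → CGC (Arg) — synonymous.
Codon 2: AUC (Ile) → GUC (Val) — missense.
Codon 4: CCA (Pro) → CAA (Gln) — missense.
Codon 6: CAA (Gln) → UAA (Stop) — nonsense.
Codon 7: UCC (Ser) → UCG (Ser) — synonymous.
Codon 8: AAC (Asn) → AAA (Lys) — missense.
Synonymous: 2 of 6.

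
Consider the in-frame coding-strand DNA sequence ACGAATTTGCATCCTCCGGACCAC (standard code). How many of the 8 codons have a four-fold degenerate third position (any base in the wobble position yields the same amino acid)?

Codon 1 ACG (Thr): third position 4-fold.
Codon 2 AAT (Asn): third position 2-fold.
Codon 3 TTG (Leu): third position 2-fold.
Codon 4 CAT (His): third position 2-fold.
Codon 5 CCT (Pro): third position 4-fold.
Codon 6 CCG (Pro): third position 4-fold.
Codon 7 GAC (Asp): third position 2-fold.
Codon 8 CAC (His): third position 2-fold.
Four-fold degenerate third positions: 3.

3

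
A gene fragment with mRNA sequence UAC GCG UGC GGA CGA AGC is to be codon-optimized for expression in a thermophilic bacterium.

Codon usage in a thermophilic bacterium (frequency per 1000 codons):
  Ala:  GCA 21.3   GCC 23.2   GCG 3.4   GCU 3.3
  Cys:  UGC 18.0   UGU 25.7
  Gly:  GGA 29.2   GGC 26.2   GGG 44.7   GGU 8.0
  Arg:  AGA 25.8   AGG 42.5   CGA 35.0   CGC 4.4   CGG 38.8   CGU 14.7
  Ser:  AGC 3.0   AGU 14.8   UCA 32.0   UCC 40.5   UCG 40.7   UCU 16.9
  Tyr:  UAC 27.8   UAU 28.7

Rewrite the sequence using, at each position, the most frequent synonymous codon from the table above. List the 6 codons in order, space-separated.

Codon 1 (Tyr): best is UAU at 28.7.
Codon 2 (Ala): best is GCC at 23.2.
Codon 3 (Cys): best is UGU at 25.7.
Codon 4 (Gly): best is GGG at 44.7.
Codon 5 (Arg): best is AGG at 42.5.
Codon 6 (Ser): best is UCG at 40.7.

UAU GCC UGU GGG AGG UCG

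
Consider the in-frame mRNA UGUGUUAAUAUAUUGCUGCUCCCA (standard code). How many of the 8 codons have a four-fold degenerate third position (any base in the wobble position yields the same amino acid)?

4

Codon 1 UGU (Cys): third position 2-fold.
Codon 2 GUU (Val): third position 4-fold.
Codon 3 AAU (Asn): third position 2-fold.
Codon 4 AUA (Ile): third position 3-fold.
Codon 5 UUG (Leu): third position 2-fold.
Codon 6 CUG (Leu): third position 4-fold.
Codon 7 CUC (Leu): third position 4-fold.
Codon 8 CCA (Pro): third position 4-fold.
Four-fold degenerate third positions: 4.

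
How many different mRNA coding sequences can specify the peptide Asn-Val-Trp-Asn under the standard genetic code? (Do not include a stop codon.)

Asn: 2 codons.
Val: 4 codons.
Trp: 1 codon.
Asn: 2 codons.
2 × 4 × 1 × 2 = 16.

16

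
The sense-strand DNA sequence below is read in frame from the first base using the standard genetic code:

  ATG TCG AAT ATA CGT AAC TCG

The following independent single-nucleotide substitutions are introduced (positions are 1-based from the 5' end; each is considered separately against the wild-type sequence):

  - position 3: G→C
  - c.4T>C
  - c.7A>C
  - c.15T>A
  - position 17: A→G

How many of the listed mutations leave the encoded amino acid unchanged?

Codon 1: ATG (Met) → ATC (Ile) — missense.
Codon 2: TCG (Ser) → CCG (Pro) — missense.
Codon 3: AAT (Asn) → CAT (His) — missense.
Codon 5: CGT (Arg) → CGA (Arg) — synonymous.
Codon 6: AAC (Asn) → AGC (Ser) — missense.
Synonymous: 1 of 5.

1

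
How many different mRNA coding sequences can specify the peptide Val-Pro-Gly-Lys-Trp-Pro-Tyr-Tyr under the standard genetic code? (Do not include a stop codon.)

2048

Val: 4 codons.
Pro: 4 codons.
Gly: 4 codons.
Lys: 2 codons.
Trp: 1 codon.
Pro: 4 codons.
Tyr: 2 codons.
Tyr: 2 codons.
4 × 4 × 4 × 2 × 1 × 4 × 2 × 2 = 2048.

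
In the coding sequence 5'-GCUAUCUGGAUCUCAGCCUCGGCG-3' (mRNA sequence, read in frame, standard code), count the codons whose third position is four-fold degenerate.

5

Codon 1 GCU (Ala): third position 4-fold.
Codon 2 AUC (Ile): third position 3-fold.
Codon 3 UGG (Trp): third position 1-fold.
Codon 4 AUC (Ile): third position 3-fold.
Codon 5 UCA (Ser): third position 4-fold.
Codon 6 GCC (Ala): third position 4-fold.
Codon 7 UCG (Ser): third position 4-fold.
Codon 8 GCG (Ala): third position 4-fold.
Four-fold degenerate third positions: 5.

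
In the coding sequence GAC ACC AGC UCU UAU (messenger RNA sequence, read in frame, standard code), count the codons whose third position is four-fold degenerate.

Codon 1 GAC (Asp): third position 2-fold.
Codon 2 ACC (Thr): third position 4-fold.
Codon 3 AGC (Ser): third position 2-fold.
Codon 4 UCU (Ser): third position 4-fold.
Codon 5 UAU (Tyr): third position 2-fold.
Four-fold degenerate third positions: 2.

2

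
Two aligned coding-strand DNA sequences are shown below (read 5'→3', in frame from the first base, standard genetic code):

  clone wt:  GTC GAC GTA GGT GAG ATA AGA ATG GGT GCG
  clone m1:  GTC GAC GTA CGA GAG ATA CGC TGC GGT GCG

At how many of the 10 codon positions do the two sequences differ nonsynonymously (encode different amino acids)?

2

Codon 1: GTC Val / GTC Val — identical.
Codon 2: GAC Asp / GAC Asp — identical.
Codon 3: GTA Val / GTA Val — identical.
Codon 4: GGT Gly / CGA Arg — nonsynonymous.
Codon 5: GAG Glu / GAG Glu — identical.
Codon 6: ATA Ile / ATA Ile — identical.
Codon 7: AGA Arg / CGC Arg — synonymous.
Codon 8: ATG Met / TGC Cys — nonsynonymous.
Codon 9: GGT Gly / GGT Gly — identical.
Codon 10: GCG Ala / GCG Ala — identical.
Nonsynonymous differences: 2.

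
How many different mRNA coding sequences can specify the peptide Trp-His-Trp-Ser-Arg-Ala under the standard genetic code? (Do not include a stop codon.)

Trp: 1 codon.
His: 2 codons.
Trp: 1 codon.
Ser: 6 codons.
Arg: 6 codons.
Ala: 4 codons.
1 × 2 × 1 × 6 × 6 × 4 = 288.

288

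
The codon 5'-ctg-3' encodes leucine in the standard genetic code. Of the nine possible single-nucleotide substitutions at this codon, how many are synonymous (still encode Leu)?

4

Position 1: TTG → 1 synonymous.
Position 2: none → 0 synonymous.
Position 3: CTT, CTC, CTA → 3 synonymous.
Total: 1 + 0 + 3 = 4.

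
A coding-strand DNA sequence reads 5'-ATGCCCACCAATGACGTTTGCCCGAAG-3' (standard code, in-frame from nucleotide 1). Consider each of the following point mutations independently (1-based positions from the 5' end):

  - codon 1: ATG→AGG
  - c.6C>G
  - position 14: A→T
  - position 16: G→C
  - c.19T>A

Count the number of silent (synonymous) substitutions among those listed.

1

Codon 1: ATG (Met) → AGG (Arg) — missense.
Codon 2: CCC (Pro) → CCG (Pro) — synonymous.
Codon 5: GAC (Asp) → GTC (Val) — missense.
Codon 6: GTT (Val) → CTT (Leu) — missense.
Codon 7: TGC (Cys) → AGC (Ser) — missense.
Synonymous: 1 of 5.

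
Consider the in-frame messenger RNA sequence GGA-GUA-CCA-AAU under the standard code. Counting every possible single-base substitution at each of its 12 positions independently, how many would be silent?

10

Codon 1 (GGA, Gly): 3 synonymous substitutions.
Codon 2 (GUA, Val): 3 synonymous substitutions.
Codon 3 (CCA, Pro): 3 synonymous substitutions.
Codon 4 (AAU, Asn): 1 synonymous substitution.
Total: 3 + 3 + 3 + 1 = 10.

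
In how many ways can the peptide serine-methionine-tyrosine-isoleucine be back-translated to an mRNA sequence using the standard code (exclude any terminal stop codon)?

Ser: 6 codons.
Met: 1 codon.
Tyr: 2 codons.
Ile: 3 codons.
6 × 1 × 2 × 3 = 36.

36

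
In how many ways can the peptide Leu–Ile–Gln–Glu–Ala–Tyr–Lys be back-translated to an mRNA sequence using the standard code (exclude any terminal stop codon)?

Leu: 6 codons.
Ile: 3 codons.
Gln: 2 codons.
Glu: 2 codons.
Ala: 4 codons.
Tyr: 2 codons.
Lys: 2 codons.
6 × 3 × 2 × 2 × 4 × 2 × 2 = 1152.

1152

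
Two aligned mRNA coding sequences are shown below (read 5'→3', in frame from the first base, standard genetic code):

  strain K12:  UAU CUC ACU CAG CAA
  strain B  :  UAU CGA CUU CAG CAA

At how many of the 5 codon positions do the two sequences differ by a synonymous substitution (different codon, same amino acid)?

0

Codon 1: UAU Tyr / UAU Tyr — identical.
Codon 2: CUC Leu / CGA Arg — nonsynonymous.
Codon 3: ACU Thr / CUU Leu — nonsynonymous.
Codon 4: CAG Gln / CAG Gln — identical.
Codon 5: CAA Gln / CAA Gln — identical.
Synonymous differences: 0.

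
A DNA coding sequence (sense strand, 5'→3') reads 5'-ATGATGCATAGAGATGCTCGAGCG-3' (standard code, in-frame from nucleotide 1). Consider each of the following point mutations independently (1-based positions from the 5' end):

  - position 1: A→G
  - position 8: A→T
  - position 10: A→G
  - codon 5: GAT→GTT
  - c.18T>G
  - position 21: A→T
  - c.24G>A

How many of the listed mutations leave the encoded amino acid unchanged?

3

Codon 1: ATG (Met) → GTG (Val) — missense.
Codon 3: CAT (His) → CTT (Leu) — missense.
Codon 4: AGA (Arg) → GGA (Gly) — missense.
Codon 5: GAT (Asp) → GTT (Val) — missense.
Codon 6: GCT (Ala) → GCG (Ala) — synonymous.
Codon 7: CGA (Arg) → CGT (Arg) — synonymous.
Codon 8: GCG (Ala) → GCA (Ala) — synonymous.
Synonymous: 3 of 7.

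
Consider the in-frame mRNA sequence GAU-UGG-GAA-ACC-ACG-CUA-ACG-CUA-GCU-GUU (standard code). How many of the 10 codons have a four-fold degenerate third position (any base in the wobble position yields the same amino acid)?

Codon 1 GAU (Asp): third position 2-fold.
Codon 2 UGG (Trp): third position 1-fold.
Codon 3 GAA (Glu): third position 2-fold.
Codon 4 ACC (Thr): third position 4-fold.
Codon 5 ACG (Thr): third position 4-fold.
Codon 6 CUA (Leu): third position 4-fold.
Codon 7 ACG (Thr): third position 4-fold.
Codon 8 CUA (Leu): third position 4-fold.
Codon 9 GCU (Ala): third position 4-fold.
Codon 10 GUU (Val): third position 4-fold.
Four-fold degenerate third positions: 7.

7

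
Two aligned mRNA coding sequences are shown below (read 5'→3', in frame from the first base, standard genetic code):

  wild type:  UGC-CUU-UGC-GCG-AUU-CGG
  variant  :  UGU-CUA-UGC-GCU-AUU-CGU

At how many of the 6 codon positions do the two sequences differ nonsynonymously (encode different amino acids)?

0

Codon 1: UGC Cys / UGU Cys — synonymous.
Codon 2: CUU Leu / CUA Leu — synonymous.
Codon 3: UGC Cys / UGC Cys — identical.
Codon 4: GCG Ala / GCU Ala — synonymous.
Codon 5: AUU Ile / AUU Ile — identical.
Codon 6: CGG Arg / CGU Arg — synonymous.
Nonsynonymous differences: 0.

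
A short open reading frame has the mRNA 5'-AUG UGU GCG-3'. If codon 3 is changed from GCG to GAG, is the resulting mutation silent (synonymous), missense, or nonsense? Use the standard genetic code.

Position 8 falls in codon 3: GCG → Ala.
After the substitution the codon is GAG → Glu.
Ala ≠ Glu, so this is a missense mutation.

missense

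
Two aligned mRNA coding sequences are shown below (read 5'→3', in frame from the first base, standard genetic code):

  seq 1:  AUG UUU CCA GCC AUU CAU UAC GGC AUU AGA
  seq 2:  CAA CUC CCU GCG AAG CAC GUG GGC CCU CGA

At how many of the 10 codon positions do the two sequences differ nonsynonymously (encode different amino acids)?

5

Codon 1: AUG Met / CAA Gln — nonsynonymous.
Codon 2: UUU Phe / CUC Leu — nonsynonymous.
Codon 3: CCA Pro / CCU Pro — synonymous.
Codon 4: GCC Ala / GCG Ala — synonymous.
Codon 5: AUU Ile / AAG Lys — nonsynonymous.
Codon 6: CAU His / CAC His — synonymous.
Codon 7: UAC Tyr / GUG Val — nonsynonymous.
Codon 8: GGC Gly / GGC Gly — identical.
Codon 9: AUU Ile / CCU Pro — nonsynonymous.
Codon 10: AGA Arg / CGA Arg — synonymous.
Nonsynonymous differences: 5.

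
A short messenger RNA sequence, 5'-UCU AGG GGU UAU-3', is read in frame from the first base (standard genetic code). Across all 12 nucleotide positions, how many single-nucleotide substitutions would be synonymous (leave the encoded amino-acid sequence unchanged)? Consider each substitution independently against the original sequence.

Codon 1 (UCU, Ser): 3 synonymous substitutions.
Codon 2 (AGG, Arg): 2 synonymous substitutions.
Codon 3 (GGU, Gly): 3 synonymous substitutions.
Codon 4 (UAU, Tyr): 1 synonymous substitution.
Total: 3 + 2 + 3 + 1 = 9.

9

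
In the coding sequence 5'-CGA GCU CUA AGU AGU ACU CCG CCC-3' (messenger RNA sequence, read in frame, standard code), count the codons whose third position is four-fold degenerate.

Codon 1 CGA (Arg): third position 4-fold.
Codon 2 GCU (Ala): third position 4-fold.
Codon 3 CUA (Leu): third position 4-fold.
Codon 4 AGU (Ser): third position 2-fold.
Codon 5 AGU (Ser): third position 2-fold.
Codon 6 ACU (Thr): third position 4-fold.
Codon 7 CCG (Pro): third position 4-fold.
Codon 8 CCC (Pro): third position 4-fold.
Four-fold degenerate third positions: 6.

6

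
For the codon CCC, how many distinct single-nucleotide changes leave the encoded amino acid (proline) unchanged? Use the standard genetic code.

3

Position 1: none → 0 synonymous.
Position 2: none → 0 synonymous.
Position 3: CCU, CCA, CCG → 3 synonymous.
Total: 0 + 0 + 3 = 3.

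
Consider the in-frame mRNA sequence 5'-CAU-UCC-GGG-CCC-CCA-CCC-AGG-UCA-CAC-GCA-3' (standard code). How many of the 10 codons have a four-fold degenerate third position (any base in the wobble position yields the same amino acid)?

Codon 1 CAU (His): third position 2-fold.
Codon 2 UCC (Ser): third position 4-fold.
Codon 3 GGG (Gly): third position 4-fold.
Codon 4 CCC (Pro): third position 4-fold.
Codon 5 CCA (Pro): third position 4-fold.
Codon 6 CCC (Pro): third position 4-fold.
Codon 7 AGG (Arg): third position 2-fold.
Codon 8 UCA (Ser): third position 4-fold.
Codon 9 CAC (His): third position 2-fold.
Codon 10 GCA (Ala): third position 4-fold.
Four-fold degenerate third positions: 7.

7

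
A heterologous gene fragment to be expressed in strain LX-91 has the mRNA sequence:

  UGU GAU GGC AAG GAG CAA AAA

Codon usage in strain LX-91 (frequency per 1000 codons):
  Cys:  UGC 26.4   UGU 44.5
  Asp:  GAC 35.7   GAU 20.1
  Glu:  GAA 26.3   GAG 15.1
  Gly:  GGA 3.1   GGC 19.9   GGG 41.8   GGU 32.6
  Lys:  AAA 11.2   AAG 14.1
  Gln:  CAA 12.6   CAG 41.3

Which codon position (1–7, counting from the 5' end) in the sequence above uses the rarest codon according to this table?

7

Codon 1 UGU (Cys): 44.5 per 1000.
Codon 2 GAU (Asp): 20.1 per 1000.
Codon 3 GGC (Gly): 19.9 per 1000.
Codon 4 AAG (Lys): 14.1 per 1000.
Codon 5 GAG (Glu): 15.1 per 1000.
Codon 6 CAA (Gln): 12.6 per 1000.
Codon 7 AAA (Lys): 11.2 per 1000.
Lowest frequency is 11.2 at codon 7.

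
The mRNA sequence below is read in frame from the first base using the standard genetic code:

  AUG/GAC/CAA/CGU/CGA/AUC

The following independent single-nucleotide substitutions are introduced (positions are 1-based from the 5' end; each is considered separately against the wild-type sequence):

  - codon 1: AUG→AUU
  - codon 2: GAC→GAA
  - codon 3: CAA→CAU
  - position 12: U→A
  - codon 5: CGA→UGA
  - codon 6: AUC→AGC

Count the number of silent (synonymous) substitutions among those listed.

1

Codon 1: AUG (Met) → AUU (Ile) — missense.
Codon 2: GAC (Asp) → GAA (Glu) — missense.
Codon 3: CAA (Gln) → CAU (His) — missense.
Codon 4: CGU (Arg) → CGA (Arg) — synonymous.
Codon 5: CGA (Arg) → UGA (Stop) — nonsense.
Codon 6: AUC (Ile) → AGC (Ser) — missense.
Synonymous: 1 of 6.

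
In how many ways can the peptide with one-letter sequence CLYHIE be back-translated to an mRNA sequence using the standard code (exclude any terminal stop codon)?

288

Cys: 2 codons.
Leu: 6 codons.
Tyr: 2 codons.
His: 2 codons.
Ile: 3 codons.
Glu: 2 codons.
2 × 6 × 2 × 2 × 3 × 2 = 288.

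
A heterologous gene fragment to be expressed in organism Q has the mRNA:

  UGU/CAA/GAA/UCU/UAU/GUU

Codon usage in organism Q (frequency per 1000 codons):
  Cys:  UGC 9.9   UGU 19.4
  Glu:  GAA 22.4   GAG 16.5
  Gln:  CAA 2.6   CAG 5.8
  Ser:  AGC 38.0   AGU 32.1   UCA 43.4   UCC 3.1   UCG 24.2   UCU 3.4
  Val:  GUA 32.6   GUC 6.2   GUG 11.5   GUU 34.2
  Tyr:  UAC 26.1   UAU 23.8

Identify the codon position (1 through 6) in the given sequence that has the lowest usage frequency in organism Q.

Codon 1 UGU (Cys): 19.4 per 1000.
Codon 2 CAA (Gln): 2.6 per 1000.
Codon 3 GAA (Glu): 22.4 per 1000.
Codon 4 UCU (Ser): 3.4 per 1000.
Codon 5 UAU (Tyr): 23.8 per 1000.
Codon 6 GUU (Val): 34.2 per 1000.
Lowest frequency is 2.6 at codon 2.

2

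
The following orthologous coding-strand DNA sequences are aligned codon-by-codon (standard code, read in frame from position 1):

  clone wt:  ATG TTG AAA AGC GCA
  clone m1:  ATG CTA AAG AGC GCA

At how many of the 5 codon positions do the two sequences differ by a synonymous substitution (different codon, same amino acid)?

Codon 1: ATG Met / ATG Met — identical.
Codon 2: TTG Leu / CTA Leu — synonymous.
Codon 3: AAA Lys / AAG Lys — synonymous.
Codon 4: AGC Ser / AGC Ser — identical.
Codon 5: GCA Ala / GCA Ala — identical.
Synonymous differences: 2.

2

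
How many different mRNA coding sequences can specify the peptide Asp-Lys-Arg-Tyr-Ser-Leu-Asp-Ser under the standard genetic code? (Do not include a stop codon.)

Asp: 2 codons.
Lys: 2 codons.
Arg: 6 codons.
Tyr: 2 codons.
Ser: 6 codons.
Leu: 6 codons.
Asp: 2 codons.
Ser: 6 codons.
2 × 2 × 6 × 2 × 6 × 6 × 2 × 6 = 20736.

20736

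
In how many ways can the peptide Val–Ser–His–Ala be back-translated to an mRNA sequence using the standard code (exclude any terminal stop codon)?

Val: 4 codons.
Ser: 6 codons.
His: 2 codons.
Ala: 4 codons.
4 × 6 × 2 × 4 = 192.

192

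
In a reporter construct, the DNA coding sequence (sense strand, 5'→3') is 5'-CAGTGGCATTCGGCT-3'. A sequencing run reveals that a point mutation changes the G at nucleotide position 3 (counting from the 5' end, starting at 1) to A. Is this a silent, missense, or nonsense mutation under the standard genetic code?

Position 3 falls in codon 1: CAG → Gln.
After the substitution the codon is CAA → Gln.
Both encode Gln, so the change is synonymous.

silent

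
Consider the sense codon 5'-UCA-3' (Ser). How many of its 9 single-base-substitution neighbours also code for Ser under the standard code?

3

Position 1: none → 0 synonymous.
Position 2: none → 0 synonymous.
Position 3: UCU, UCC, UCG → 3 synonymous.
Total: 0 + 0 + 3 = 3.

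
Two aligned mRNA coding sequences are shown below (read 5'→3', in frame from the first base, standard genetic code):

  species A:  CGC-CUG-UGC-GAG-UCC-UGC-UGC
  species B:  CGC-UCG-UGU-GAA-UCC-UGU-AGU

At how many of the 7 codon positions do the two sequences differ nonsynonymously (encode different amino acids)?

2

Codon 1: CGC Arg / CGC Arg — identical.
Codon 2: CUG Leu / UCG Ser — nonsynonymous.
Codon 3: UGC Cys / UGU Cys — synonymous.
Codon 4: GAG Glu / GAA Glu — synonymous.
Codon 5: UCC Ser / UCC Ser — identical.
Codon 6: UGC Cys / UGU Cys — synonymous.
Codon 7: UGC Cys / AGU Ser — nonsynonymous.
Nonsynonymous differences: 2.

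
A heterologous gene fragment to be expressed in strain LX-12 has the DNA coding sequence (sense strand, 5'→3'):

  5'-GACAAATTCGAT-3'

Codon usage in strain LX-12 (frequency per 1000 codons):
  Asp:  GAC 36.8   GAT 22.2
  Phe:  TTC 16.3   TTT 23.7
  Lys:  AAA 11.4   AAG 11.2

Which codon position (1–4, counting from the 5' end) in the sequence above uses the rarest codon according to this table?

Codon 1 GAC (Asp): 36.8 per 1000.
Codon 2 AAA (Lys): 11.4 per 1000.
Codon 3 TTC (Phe): 16.3 per 1000.
Codon 4 GAT (Asp): 22.2 per 1000.
Lowest frequency is 11.4 at codon 2.

2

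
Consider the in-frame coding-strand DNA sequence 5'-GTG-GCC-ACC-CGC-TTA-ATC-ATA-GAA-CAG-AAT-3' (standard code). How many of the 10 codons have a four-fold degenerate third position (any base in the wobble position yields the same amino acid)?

4

Codon 1 GTG (Val): third position 4-fold.
Codon 2 GCC (Ala): third position 4-fold.
Codon 3 ACC (Thr): third position 4-fold.
Codon 4 CGC (Arg): third position 4-fold.
Codon 5 TTA (Leu): third position 2-fold.
Codon 6 ATC (Ile): third position 3-fold.
Codon 7 ATA (Ile): third position 3-fold.
Codon 8 GAA (Glu): third position 2-fold.
Codon 9 CAG (Gln): third position 2-fold.
Codon 10 AAT (Asn): third position 2-fold.
Four-fold degenerate third positions: 4.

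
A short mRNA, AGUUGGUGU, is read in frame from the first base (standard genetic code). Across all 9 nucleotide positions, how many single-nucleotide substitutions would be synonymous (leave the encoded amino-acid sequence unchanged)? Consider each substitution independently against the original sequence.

Codon 1 (AGU, Ser): 1 synonymous substitution.
Codon 2 (UGG, Trp): 0 synonymous substitutions.
Codon 3 (UGU, Cys): 1 synonymous substitution.
Total: 1 + 0 + 1 = 2.

2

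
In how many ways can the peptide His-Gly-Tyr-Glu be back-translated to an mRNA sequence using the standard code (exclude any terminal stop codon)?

His: 2 codons.
Gly: 4 codons.
Tyr: 2 codons.
Glu: 2 codons.
2 × 4 × 2 × 2 = 32.

32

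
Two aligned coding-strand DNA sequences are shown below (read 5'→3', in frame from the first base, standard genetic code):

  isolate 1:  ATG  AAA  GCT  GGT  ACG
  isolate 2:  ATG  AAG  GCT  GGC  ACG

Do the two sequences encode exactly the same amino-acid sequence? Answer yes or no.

Codon 1: ATG Met / ATG Met — identical.
Codon 2: AAA Lys / AAG Lys — synonymous.
Codon 3: GCT Ala / GCT Ala — identical.
Codon 4: GGT Gly / GGC Gly — synonymous.
Codon 5: ACG Thr / ACG Thr — identical.
Nonsynonymous differences: 0 → same protein.

yes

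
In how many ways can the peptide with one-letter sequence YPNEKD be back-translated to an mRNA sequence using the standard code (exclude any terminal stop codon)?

Tyr: 2 codons.
Pro: 4 codons.
Asn: 2 codons.
Glu: 2 codons.
Lys: 2 codons.
Asp: 2 codons.
2 × 4 × 2 × 2 × 2 × 2 = 128.

128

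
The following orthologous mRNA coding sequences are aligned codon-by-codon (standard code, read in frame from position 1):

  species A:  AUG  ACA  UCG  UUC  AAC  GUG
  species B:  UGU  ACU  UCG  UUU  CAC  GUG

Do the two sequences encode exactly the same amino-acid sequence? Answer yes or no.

Codon 1: AUG Met / UGU Cys — nonsynonymous.
Codon 2: ACA Thr / ACU Thr — synonymous.
Codon 3: UCG Ser / UCG Ser — identical.
Codon 4: UUC Phe / UUU Phe — synonymous.
Codon 5: AAC Asn / CAC His — nonsynonymous.
Codon 6: GUG Val / GUG Val — identical.
Nonsynonymous differences: 2 → different protein.

no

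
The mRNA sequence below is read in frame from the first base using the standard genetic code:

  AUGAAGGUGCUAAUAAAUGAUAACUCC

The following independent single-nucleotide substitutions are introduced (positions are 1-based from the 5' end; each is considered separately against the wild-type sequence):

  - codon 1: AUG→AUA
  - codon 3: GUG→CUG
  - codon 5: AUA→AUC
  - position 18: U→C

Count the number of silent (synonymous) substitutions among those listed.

2

Codon 1: AUG (Met) → AUA (Ile) — missense.
Codon 3: GUG (Val) → CUG (Leu) — missense.
Codon 5: AUA (Ile) → AUC (Ile) — synonymous.
Codon 6: AAU (Asn) → AAC (Asn) — synonymous.
Synonymous: 2 of 4.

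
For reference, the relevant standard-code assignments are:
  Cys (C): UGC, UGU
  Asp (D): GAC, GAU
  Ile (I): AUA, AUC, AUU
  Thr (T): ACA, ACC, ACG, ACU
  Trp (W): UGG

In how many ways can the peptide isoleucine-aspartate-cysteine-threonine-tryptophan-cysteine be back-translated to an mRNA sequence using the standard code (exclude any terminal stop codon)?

96

Ile: 3 codons.
Asp: 2 codons.
Cys: 2 codons.
Thr: 4 codons.
Trp: 1 codon.
Cys: 2 codons.
3 × 2 × 2 × 4 × 1 × 2 = 96.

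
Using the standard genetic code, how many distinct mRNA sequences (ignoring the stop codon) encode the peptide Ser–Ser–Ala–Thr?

576

Ser: 6 codons.
Ser: 6 codons.
Ala: 4 codons.
Thr: 4 codons.
6 × 6 × 4 × 4 = 576.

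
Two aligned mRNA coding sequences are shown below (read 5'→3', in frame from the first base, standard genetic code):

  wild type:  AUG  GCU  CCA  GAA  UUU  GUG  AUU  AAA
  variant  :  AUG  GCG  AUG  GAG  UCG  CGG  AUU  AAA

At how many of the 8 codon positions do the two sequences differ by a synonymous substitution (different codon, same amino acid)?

2

Codon 1: AUG Met / AUG Met — identical.
Codon 2: GCU Ala / GCG Ala — synonymous.
Codon 3: CCA Pro / AUG Met — nonsynonymous.
Codon 4: GAA Glu / GAG Glu — synonymous.
Codon 5: UUU Phe / UCG Ser — nonsynonymous.
Codon 6: GUG Val / CGG Arg — nonsynonymous.
Codon 7: AUU Ile / AUU Ile — identical.
Codon 8: AAA Lys / AAA Lys — identical.
Synonymous differences: 2.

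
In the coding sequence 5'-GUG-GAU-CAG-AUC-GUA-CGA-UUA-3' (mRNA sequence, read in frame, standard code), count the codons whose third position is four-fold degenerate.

3

Codon 1 GUG (Val): third position 4-fold.
Codon 2 GAU (Asp): third position 2-fold.
Codon 3 CAG (Gln): third position 2-fold.
Codon 4 AUC (Ile): third position 3-fold.
Codon 5 GUA (Val): third position 4-fold.
Codon 6 CGA (Arg): third position 4-fold.
Codon 7 UUA (Leu): third position 2-fold.
Four-fold degenerate third positions: 3.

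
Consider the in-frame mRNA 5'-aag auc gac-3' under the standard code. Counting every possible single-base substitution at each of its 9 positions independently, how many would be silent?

Codon 1 (AAG, Lys): 1 synonymous substitution.
Codon 2 (AUC, Ile): 2 synonymous substitutions.
Codon 3 (GAC, Asp): 1 synonymous substitution.
Total: 1 + 2 + 1 = 4.

4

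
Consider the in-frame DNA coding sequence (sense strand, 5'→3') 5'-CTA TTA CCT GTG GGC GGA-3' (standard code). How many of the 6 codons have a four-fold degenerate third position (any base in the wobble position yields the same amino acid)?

5

Codon 1 CTA (Leu): third position 4-fold.
Codon 2 TTA (Leu): third position 2-fold.
Codon 3 CCT (Pro): third position 4-fold.
Codon 4 GTG (Val): third position 4-fold.
Codon 5 GGC (Gly): third position 4-fold.
Codon 6 GGA (Gly): third position 4-fold.
Four-fold degenerate third positions: 5.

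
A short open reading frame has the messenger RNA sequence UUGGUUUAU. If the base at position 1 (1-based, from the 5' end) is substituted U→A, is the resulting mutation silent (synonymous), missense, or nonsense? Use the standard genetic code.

missense

Position 1 falls in codon 1: UUG → Leu.
After the substitution the codon is AUG → Met.
Leu ≠ Met, so this is a missense mutation.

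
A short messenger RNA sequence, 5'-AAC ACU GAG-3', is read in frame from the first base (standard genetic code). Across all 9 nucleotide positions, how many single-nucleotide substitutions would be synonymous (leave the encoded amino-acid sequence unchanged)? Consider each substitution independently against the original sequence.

Codon 1 (AAC, Asn): 1 synonymous substitution.
Codon 2 (ACU, Thr): 3 synonymous substitutions.
Codon 3 (GAG, Glu): 1 synonymous substitution.
Total: 1 + 3 + 1 = 5.

5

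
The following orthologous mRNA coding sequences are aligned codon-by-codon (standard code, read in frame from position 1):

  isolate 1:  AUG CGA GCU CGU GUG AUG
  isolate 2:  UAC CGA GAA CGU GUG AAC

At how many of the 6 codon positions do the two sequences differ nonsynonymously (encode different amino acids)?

3

Codon 1: AUG Met / UAC Tyr — nonsynonymous.
Codon 2: CGA Arg / CGA Arg — identical.
Codon 3: GCU Ala / GAA Glu — nonsynonymous.
Codon 4: CGU Arg / CGU Arg — identical.
Codon 5: GUG Val / GUG Val — identical.
Codon 6: AUG Met / AAC Asn — nonsynonymous.
Nonsynonymous differences: 3.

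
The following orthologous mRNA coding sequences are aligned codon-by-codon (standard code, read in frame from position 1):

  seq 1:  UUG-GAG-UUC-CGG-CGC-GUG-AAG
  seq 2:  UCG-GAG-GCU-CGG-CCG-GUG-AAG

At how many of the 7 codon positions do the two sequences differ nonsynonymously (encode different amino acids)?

3

Codon 1: UUG Leu / UCG Ser — nonsynonymous.
Codon 2: GAG Glu / GAG Glu — identical.
Codon 3: UUC Phe / GCU Ala — nonsynonymous.
Codon 4: CGG Arg / CGG Arg — identical.
Codon 5: CGC Arg / CCG Pro — nonsynonymous.
Codon 6: GUG Val / GUG Val — identical.
Codon 7: AAG Lys / AAG Lys — identical.
Nonsynonymous differences: 3.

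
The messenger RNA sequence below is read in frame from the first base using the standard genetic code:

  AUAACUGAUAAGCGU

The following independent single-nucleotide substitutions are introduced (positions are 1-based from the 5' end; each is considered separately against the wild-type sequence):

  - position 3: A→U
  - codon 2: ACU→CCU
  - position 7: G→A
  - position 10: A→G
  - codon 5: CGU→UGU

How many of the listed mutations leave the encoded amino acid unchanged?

Codon 1: AUA (Ile) → AUU (Ile) — synonymous.
Codon 2: ACU (Thr) → CCU (Pro) — missense.
Codon 3: GAU (Asp) → AAU (Asn) — missense.
Codon 4: AAG (Lys) → GAG (Glu) — missense.
Codon 5: CGU (Arg) → UGU (Cys) — missense.
Synonymous: 1 of 5.

1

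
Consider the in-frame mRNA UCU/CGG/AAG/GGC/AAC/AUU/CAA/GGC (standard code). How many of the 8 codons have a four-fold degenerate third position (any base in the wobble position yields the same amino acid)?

Codon 1 UCU (Ser): third position 4-fold.
Codon 2 CGG (Arg): third position 4-fold.
Codon 3 AAG (Lys): third position 2-fold.
Codon 4 GGC (Gly): third position 4-fold.
Codon 5 AAC (Asn): third position 2-fold.
Codon 6 AUU (Ile): third position 3-fold.
Codon 7 CAA (Gln): third position 2-fold.
Codon 8 GGC (Gly): third position 4-fold.
Four-fold degenerate third positions: 4.

4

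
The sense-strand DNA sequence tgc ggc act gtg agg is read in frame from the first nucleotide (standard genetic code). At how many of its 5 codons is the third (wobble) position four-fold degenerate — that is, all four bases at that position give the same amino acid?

Codon 1 TGC (Cys): third position 2-fold.
Codon 2 GGC (Gly): third position 4-fold.
Codon 3 ACT (Thr): third position 4-fold.
Codon 4 GTG (Val): third position 4-fold.
Codon 5 AGG (Arg): third position 2-fold.
Four-fold degenerate third positions: 3.

3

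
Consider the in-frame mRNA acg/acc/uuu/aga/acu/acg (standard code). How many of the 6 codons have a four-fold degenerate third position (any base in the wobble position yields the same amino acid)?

4

Codon 1 ACG (Thr): third position 4-fold.
Codon 2 ACC (Thr): third position 4-fold.
Codon 3 UUU (Phe): third position 2-fold.
Codon 4 AGA (Arg): third position 2-fold.
Codon 5 ACU (Thr): third position 4-fold.
Codon 6 ACG (Thr): third position 4-fold.
Four-fold degenerate third positions: 4.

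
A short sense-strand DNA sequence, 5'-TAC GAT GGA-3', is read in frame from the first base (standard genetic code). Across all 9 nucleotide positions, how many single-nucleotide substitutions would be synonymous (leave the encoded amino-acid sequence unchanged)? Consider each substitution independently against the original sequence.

5

Codon 1 (TAC, Tyr): 1 synonymous substitution.
Codon 2 (GAT, Asp): 1 synonymous substitution.
Codon 3 (GGA, Gly): 3 synonymous substitutions.
Total: 1 + 1 + 3 = 5.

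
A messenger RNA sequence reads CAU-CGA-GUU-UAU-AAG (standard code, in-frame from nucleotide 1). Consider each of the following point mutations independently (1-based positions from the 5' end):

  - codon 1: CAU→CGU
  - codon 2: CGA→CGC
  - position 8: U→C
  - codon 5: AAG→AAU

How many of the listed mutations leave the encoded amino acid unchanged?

1

Codon 1: CAU (His) → CGU (Arg) — missense.
Codon 2: CGA (Arg) → CGC (Arg) — synonymous.
Codon 3: GUU (Val) → GCU (Ala) — missense.
Codon 5: AAG (Lys) → AAU (Asn) — missense.
Synonymous: 1 of 4.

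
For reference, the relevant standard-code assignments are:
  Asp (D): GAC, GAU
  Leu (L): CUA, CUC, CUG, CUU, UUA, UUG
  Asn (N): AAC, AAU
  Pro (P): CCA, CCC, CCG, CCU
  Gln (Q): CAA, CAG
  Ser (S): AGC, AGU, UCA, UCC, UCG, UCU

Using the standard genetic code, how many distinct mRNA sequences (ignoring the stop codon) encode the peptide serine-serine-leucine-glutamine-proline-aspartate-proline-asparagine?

Ser: 6 codons.
Ser: 6 codons.
Leu: 6 codons.
Gln: 2 codons.
Pro: 4 codons.
Asp: 2 codons.
Pro: 4 codons.
Asn: 2 codons.
6 × 6 × 6 × 2 × 4 × 2 × 4 × 2 = 27648.

27648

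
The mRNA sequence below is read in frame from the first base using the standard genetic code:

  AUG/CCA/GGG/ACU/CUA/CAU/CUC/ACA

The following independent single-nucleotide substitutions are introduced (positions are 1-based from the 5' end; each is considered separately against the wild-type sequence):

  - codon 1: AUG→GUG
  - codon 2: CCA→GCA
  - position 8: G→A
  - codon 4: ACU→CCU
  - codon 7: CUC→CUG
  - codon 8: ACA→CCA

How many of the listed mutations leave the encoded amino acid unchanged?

1

Codon 1: AUG (Met) → GUG (Val) — missense.
Codon 2: CCA (Pro) → GCA (Ala) — missense.
Codon 3: GGG (Gly) → GAG (Glu) — missense.
Codon 4: ACU (Thr) → CCU (Pro) — missense.
Codon 7: CUC (Leu) → CUG (Leu) — synonymous.
Codon 8: ACA (Thr) → CCA (Pro) — missense.
Synonymous: 1 of 6.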